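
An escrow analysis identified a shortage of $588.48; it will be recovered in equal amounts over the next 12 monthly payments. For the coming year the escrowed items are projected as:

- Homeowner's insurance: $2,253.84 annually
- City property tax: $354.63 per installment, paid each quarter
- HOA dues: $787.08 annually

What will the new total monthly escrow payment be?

$420.66

Homeowner's insurance: $2,253.84 annually
City property tax: $354.63 × 4 = $1,418.52 annually
HOA dues: $787.08 annually
Annual escrow total = $2,253.84 + $1,418.52 + $787.08 = $4,459.44
Monthly = $4,459.44 / 12 = $371.62
Monthly shortage recovery: $588.48 ÷ 12 = $49.04
New monthly escrow = $371.62 + $49.04 = $420.66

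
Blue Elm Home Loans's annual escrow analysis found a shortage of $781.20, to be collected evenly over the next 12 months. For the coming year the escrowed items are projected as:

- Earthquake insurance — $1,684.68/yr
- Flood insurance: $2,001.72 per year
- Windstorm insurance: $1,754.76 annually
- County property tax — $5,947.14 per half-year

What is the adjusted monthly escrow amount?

$1,509.72

Earthquake insurance: $1,684.68 per year
Flood insurance: $2,001.72 per year
Windstorm insurance: $1,754.76 per year
County property tax: $5,947.14 × 2 = $11,894.28 per year
Yearly total = $1,684.68 + $2,001.72 + $1,754.76 + $11,894.28 = $17,335.44
Base monthly escrow = $17,335.44 / 12 = $1,444.62
Shortage spread = $781.20 / 12 = $65.10/mo
Adjusted monthly = $1,444.62 + $65.10 = $1,509.72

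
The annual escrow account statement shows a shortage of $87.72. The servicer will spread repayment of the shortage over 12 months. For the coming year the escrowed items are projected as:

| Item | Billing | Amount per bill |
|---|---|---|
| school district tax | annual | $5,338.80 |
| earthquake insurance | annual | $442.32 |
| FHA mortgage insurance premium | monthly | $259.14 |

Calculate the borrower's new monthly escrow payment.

School district tax = $5,338.80 annually
Earthquake insurance = $442.32 annually
FHA mortgage insurance premium = $259.14 × 12 = $3,109.68 annually
Yearly total = $8,890.80
Monthly escrow = $8,890.80 / 12 = $740.90
Shortage spread = $87.72 / 12 = $7.31/mo
Adjusted monthly = $740.90 + $7.31 = $748.21

$748.21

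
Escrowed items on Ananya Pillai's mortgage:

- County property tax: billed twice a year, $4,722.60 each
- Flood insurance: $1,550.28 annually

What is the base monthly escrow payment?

County property tax — $4,722.60 × 2 = $9,445.20 annually
Flood insurance — $1,550.28 annually
Total annual escrow = $9,445.20 + $1,550.28 = $10,995.48
Base monthly escrow = $10,995.48 ÷ 12 = $916.29

$916.29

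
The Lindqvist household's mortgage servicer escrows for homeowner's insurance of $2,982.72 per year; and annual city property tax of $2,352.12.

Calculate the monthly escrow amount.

$444.57

Homeowner's insurance — $2,982.72/yr
City property tax — $2,352.12/yr
Total annual escrow = $2,982.72 + $2,352.12 = $5,334.84
Monthly escrow = $5,334.84 / 12 = $444.57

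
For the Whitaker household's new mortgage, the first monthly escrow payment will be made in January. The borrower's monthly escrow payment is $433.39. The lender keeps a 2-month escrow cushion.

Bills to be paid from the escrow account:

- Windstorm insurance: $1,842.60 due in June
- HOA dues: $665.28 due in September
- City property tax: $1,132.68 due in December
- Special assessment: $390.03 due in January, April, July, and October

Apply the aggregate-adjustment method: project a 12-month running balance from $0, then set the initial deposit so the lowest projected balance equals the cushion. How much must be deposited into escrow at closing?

Cushion = 2 × $433.39 = $866.78
Trial balance (start $0, +$433.39 each month, − disbursements):
  Jan: +$433.39 − $390.03 → $43.36
  Feb: +$433.39 → $476.75
  Mar: +$433.39 → $910.14
  Apr: +$433.39 − $390.03 → $953.50
  May: +$433.39 → $1,386.89
  Jun: +$433.39 − $1,842.60 → -$22.32
  Jul: +$433.39 − $390.03 → $21.04
  Aug: +$433.39 → $454.43
  Sep: +$433.39 − $665.28 → $222.54
  Oct: +$433.39 − $390.03 → $265.90
  Nov: +$433.39 → $699.29
  Dec: +$433.39 − $1,132.68 → $0.00
Lowest trial balance = -$22.32 (Jun)
Initial deposit = cushion − low point = $866.78 − (-$22.32) = $889.10

$889.10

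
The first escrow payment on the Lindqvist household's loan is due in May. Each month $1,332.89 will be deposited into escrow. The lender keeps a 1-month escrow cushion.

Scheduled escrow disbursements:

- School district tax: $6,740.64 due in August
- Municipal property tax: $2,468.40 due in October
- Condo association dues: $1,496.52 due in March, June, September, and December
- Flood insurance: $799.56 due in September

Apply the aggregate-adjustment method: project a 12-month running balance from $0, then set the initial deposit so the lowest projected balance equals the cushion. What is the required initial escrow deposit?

$6,337.19

Cushion = 1 × $1,332.89 = $1,332.89
Trial balance (start $0, +$1,332.89 each month, − disbursements):
  May: +$1,332.89 → $1,332.89
  Jun: +$1,332.89 − $1,496.52 → $1,169.26
  Jul: +$1,332.89 → $2,502.15
  Aug: +$1,332.89 − $6,740.64 → -$2,905.60
  Sep: +$1,332.89 − $2,296.08 → -$3,868.79
  Oct: +$1,332.89 − $2,468.40 → -$5,004.30
  Nov: +$1,332.89 → -$3,671.41
  Dec: +$1,332.89 − $1,496.52 → -$3,835.04
  Jan: +$1,332.89 → -$2,502.15
  Feb: +$1,332.89 → -$1,169.26
  Mar: +$1,332.89 − $1,496.52 → -$1,332.89
  Apr: +$1,332.89 → $0.00
Lowest trial balance = -$5,004.30 (Oct)
Initial deposit = cushion − low point = $1,332.89 − (-$5,004.30) = $6,337.19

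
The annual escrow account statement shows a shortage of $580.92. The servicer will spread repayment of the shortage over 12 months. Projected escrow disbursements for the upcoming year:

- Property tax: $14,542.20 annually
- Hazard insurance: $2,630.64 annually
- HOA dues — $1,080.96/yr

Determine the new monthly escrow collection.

Property tax = $14,542.20 per year
Hazard insurance = $2,630.64 per year
HOA dues = $1,080.96 per year
Yearly total = $14,542.20 + $2,630.64 + $1,080.96 = $18,253.80
Base monthly escrow = $18,253.80 / 12 = $1,521.15
Shortage spread = $580.92 / 12 = $48.41/mo
New monthly escrow = $1,521.15 + $48.41 = $1,569.56

$1,569.56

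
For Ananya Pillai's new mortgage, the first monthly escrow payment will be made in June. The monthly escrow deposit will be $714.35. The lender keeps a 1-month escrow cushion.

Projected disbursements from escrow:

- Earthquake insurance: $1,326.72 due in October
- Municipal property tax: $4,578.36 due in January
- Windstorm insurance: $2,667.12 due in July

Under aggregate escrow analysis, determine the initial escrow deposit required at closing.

$3,571.75

Cushion = 1 × $714.35 = $714.35
Trial balance (start $0, +$714.35 each month, − disbursements):
  Jun: +$714.35 → $714.35
  Jul: +$714.35 − $2,667.12 → -$1,238.42
  Aug: +$714.35 → -$524.07
  Sep: +$714.35 → $190.28
  Oct: +$714.35 − $1,326.72 → -$422.09
  Nov: +$714.35 → $292.26
  Dec: +$714.35 → $1,006.61
  Jan: +$714.35 − $4,578.36 → -$2,857.40
  Feb: +$714.35 → -$2,143.05
  Mar: +$714.35 → -$1,428.70
  Apr: +$714.35 → -$714.35
  May: +$714.35 → $0.00
Lowest trial balance = -$2,857.40 (Jan)
Initial deposit = cushion − low point = $714.35 − (-$2,857.40) = $3,571.75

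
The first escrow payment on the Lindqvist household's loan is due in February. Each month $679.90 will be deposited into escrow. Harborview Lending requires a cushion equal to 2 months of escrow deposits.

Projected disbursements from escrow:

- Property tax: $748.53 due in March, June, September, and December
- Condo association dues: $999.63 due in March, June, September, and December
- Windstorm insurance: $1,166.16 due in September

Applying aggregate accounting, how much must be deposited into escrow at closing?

Cushion = 2 × $679.90 = $1,359.80
Trial balance (start $0, +$679.90 each month, − disbursements):
  Feb: +$679.90 → $679.90
  Mar: +$679.90 − $1,748.16 → -$388.36
  Apr: +$679.90 → $291.54
  May: +$679.90 → $971.44
  Jun: +$679.90 − $1,748.16 → -$96.82
  Jul: +$679.90 → $583.08
  Aug: +$679.90 → $1,262.98
  Sep: +$679.90 − $2,914.32 → -$971.44
  Oct: +$679.90 → -$291.54
  Nov: +$679.90 → $388.36
  Dec: +$679.90 − $1,748.16 → -$679.90
  Jan: +$679.90 → $0.00
Lowest trial balance = -$971.44 (Sep)
Initial deposit = cushion − low point = $1,359.80 − (-$971.44) = $2,331.24

$2,331.24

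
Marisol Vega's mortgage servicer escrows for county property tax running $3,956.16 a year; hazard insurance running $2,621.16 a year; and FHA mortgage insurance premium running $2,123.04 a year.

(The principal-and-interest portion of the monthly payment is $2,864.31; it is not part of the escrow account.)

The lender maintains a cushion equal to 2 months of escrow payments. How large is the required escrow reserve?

$1,450.06

County property tax = $3,956.16 per year
Hazard insurance = $2,621.16 per year
FHA mortgage insurance premium = $2,123.04 per year
Yearly total = $3,956.16 + $2,621.16 + $2,123.04 = $8,700.36
Base monthly escrow = $8,700.36 ÷ 12 = $725.03
Required cushion = 2 × $725.03 = $1,450.06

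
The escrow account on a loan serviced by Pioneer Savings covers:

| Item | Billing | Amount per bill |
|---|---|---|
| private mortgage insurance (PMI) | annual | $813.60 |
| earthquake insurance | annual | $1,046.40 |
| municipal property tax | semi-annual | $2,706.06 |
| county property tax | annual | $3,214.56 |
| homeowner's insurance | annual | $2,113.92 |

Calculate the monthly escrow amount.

$1,050.05

Private mortgage insurance (PMI) — $813.60 annually
Earthquake insurance — $1,046.40 annually
Municipal property tax — $2,706.06 × 2 = $5,412.12 annually
County property tax — $3,214.56 annually
Homeowner's insurance — $2,113.92 annually
Total annual escrow = $12,600.60
Monthly escrow = $12,600.60 / 12 = $1,050.05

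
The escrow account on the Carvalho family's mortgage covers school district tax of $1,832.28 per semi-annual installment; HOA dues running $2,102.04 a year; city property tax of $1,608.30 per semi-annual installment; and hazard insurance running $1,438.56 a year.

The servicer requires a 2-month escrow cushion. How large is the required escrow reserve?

$1,736.96

School district tax = $1,832.28 × 2 = $3,664.56 per year
HOA dues = $2,102.04 per year
City property tax = $1,608.30 × 2 = $3,216.60 per year
Hazard insurance = $1,438.56 per year
Yearly total = $3,664.56 + $2,102.04 + $3,216.60 + $1,438.56 = $10,421.76
Monthly escrow = $10,421.76 / 12 = $868.48
Reserve = 2 × $868.48 = $1,736.96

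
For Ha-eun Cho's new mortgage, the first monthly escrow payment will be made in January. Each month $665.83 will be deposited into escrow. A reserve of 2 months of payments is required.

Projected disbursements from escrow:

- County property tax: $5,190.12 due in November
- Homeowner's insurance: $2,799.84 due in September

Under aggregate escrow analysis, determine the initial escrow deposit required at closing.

$1,997.49

Cushion = 2 × $665.83 = $1,331.66
Trial balance (start $0, +$665.83 each month, − disbursements):
  Jan: +$665.83 → $665.83
  Feb: +$665.83 → $1,331.66
  Mar: +$665.83 → $1,997.49
  Apr: +$665.83 → $2,663.32
  May: +$665.83 → $3,329.15
  Jun: +$665.83 → $3,994.98
  Jul: +$665.83 → $4,660.81
  Aug: +$665.83 → $5,326.64
  Sep: +$665.83 − $2,799.84 → $3,192.63
  Oct: +$665.83 → $3,858.46
  Nov: +$665.83 − $5,190.12 → -$665.83
  Dec: +$665.83 → $0.00
Lowest trial balance = -$665.83 (Nov)
Initial deposit = cushion − low point = $1,331.66 − (-$665.83) = $1,997.49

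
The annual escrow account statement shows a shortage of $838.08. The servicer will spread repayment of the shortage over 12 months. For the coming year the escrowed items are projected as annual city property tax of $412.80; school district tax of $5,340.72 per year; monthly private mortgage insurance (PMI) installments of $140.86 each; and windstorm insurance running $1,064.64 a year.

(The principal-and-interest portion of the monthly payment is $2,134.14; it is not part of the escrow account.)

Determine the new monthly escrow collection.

City property tax = $412.80 per year
School district tax = $5,340.72 per year
Private mortgage insurance (PMI) = $140.86 × 12 = $1,690.32 per year
Windstorm insurance = $1,064.64 per year
Total per year = $412.80 + $5,340.72 + $1,690.32 + $1,064.64 = $8,508.48
Monthly = $8,508.48 ÷ 12 = $709.04
Shortage spread = $838.08 / 12 = $69.84/mo
Adjusted monthly = $709.04 + $69.84 = $778.88

$778.88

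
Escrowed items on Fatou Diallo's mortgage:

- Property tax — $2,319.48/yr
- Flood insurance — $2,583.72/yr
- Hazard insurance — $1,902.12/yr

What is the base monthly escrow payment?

$567.11

Property tax: $2,319.48/yr
Flood insurance: $2,583.72/yr
Hazard insurance: $1,902.12/yr
Total per year = $2,319.48 + $2,583.72 + $1,902.12 = $6,805.32
Monthly escrow = $6,805.32 / 12 = $567.11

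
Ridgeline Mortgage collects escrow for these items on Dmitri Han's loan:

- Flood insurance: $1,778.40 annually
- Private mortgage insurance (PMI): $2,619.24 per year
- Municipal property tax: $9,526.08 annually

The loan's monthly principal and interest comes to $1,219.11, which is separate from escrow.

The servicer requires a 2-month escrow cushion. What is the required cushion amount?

Flood insurance: $1,778.40 per year
Private mortgage insurance (PMI): $2,619.24 per year
Municipal property tax: $9,526.08 per year
Combined annual = $1,778.40 + $2,619.24 + $9,526.08 = $13,923.72
Per month = $13,923.72 / 12 = $1,160.31
Reserve = 2 × $1,160.31 = $2,320.62

$2,320.62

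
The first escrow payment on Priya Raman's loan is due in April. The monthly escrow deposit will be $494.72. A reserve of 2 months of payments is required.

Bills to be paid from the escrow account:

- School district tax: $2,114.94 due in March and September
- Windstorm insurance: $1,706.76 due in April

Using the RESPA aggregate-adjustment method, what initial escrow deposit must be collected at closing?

$2,201.48

Cushion = 2 × $494.72 = $989.44
Trial balance (start $0, +$494.72 each month, − disbursements):
  Apr: +$494.72 − $1,706.76 → -$1,212.04
  May: +$494.72 → -$717.32
  Jun: +$494.72 → -$222.60
  Jul: +$494.72 → $272.12
  Aug: +$494.72 → $766.84
  Sep: +$494.72 − $2,114.94 → -$853.38
  Oct: +$494.72 → -$358.66
  Nov: +$494.72 → $136.06
  Dec: +$494.72 → $630.78
  Jan: +$494.72 → $1,125.50
  Feb: +$494.72 → $1,620.22
  Mar: +$494.72 − $2,114.94 → $0.00
Lowest trial balance = -$1,212.04 (Apr)
Initial deposit = cushion − low point = $989.44 − (-$1,212.04) = $2,201.48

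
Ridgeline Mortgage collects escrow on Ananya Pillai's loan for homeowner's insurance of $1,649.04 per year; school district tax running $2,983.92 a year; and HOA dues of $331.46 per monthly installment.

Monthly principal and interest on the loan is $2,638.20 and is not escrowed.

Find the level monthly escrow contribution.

Homeowner's insurance: $1,649.04 per year
School district tax: $2,983.92 per year
HOA dues: $331.46 × 12 = $3,977.52 per year
Annual escrow total = $8,610.48
Base monthly escrow = $8,610.48 / 12 = $717.54

$717.54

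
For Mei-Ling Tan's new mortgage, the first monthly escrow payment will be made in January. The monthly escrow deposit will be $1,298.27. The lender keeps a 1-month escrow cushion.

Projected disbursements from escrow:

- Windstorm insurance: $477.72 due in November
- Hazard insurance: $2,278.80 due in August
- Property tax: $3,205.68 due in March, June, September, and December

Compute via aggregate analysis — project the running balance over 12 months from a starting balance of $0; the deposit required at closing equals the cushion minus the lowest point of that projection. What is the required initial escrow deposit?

$1,509.68

Cushion = 1 × $1,298.27 = $1,298.27
Trial balance (start $0, +$1,298.27 each month, − disbursements):
  Jan: +$1,298.27 → $1,298.27
  Feb: +$1,298.27 → $2,596.54
  Mar: +$1,298.27 − $3,205.68 → $689.13
  Apr: +$1,298.27 → $1,987.40
  May: +$1,298.27 → $3,285.67
  Jun: +$1,298.27 − $3,205.68 → $1,378.26
  Jul: +$1,298.27 → $2,676.53
  Aug: +$1,298.27 − $2,278.80 → $1,696.00
  Sep: +$1,298.27 − $3,205.68 → -$211.41
  Oct: +$1,298.27 → $1,086.86
  Nov: +$1,298.27 − $477.72 → $1,907.41
  Dec: +$1,298.27 − $3,205.68 → $0.00
Lowest trial balance = -$211.41 (Sep)
Initial deposit = cushion − low point = $1,298.27 − (-$211.41) = $1,509.68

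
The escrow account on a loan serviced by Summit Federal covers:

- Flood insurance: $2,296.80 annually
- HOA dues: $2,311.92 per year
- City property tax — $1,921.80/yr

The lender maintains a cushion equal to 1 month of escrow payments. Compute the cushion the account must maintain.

$544.21

Flood insurance — $2,296.80 annually
HOA dues — $2,311.92 annually
City property tax — $1,921.80 annually
Yearly total = $2,296.80 + $2,311.92 + $1,921.80 = $6,530.52
Base monthly escrow = $6,530.52 ÷ 12 = $544.21
Cushion = 1 × $544.21 = $544.21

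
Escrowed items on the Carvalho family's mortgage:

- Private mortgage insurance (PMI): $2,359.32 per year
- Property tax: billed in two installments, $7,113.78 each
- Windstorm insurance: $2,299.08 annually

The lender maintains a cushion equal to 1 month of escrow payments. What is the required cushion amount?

Private mortgage insurance (PMI): $2,359.32/yr
Property tax: $7,113.78 × 2 = $14,227.56/yr
Windstorm insurance: $2,299.08/yr
Combined annual = $2,359.32 + $14,227.56 + $2,299.08 = $18,885.96
Monthly = $18,885.96 ÷ 12 = $1,573.83
Cushion = 1 × $1,573.83 = $1,573.83

$1,573.83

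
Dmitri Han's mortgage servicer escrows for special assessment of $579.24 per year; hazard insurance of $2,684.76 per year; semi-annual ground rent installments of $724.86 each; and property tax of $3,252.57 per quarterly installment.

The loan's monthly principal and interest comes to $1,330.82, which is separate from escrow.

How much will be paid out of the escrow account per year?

Special assessment = $579.24 per year
Hazard insurance = $2,684.76 per year
Ground rent = $724.86 × 2 = $1,449.72 per year
Property tax = $3,252.57 × 4 = $13,010.28 per year
Total annual escrow = $17,724.00

$17,724.00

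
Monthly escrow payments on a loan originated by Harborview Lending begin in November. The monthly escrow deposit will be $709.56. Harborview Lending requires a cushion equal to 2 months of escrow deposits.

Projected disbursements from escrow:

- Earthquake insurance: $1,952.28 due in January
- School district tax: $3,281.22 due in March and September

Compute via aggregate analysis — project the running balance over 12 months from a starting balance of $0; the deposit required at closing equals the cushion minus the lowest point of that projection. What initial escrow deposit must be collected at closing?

$3,104.82

Cushion = 2 × $709.56 = $1,419.12
Trial balance (start $0, +$709.56 each month, − disbursements):
  Nov: +$709.56 → $709.56
  Dec: +$709.56 → $1,419.12
  Jan: +$709.56 − $1,952.28 → $176.40
  Feb: +$709.56 → $885.96
  Mar: +$709.56 − $3,281.22 → -$1,685.70
  Apr: +$709.56 → -$976.14
  May: +$709.56 → -$266.58
  Jun: +$709.56 → $442.98
  Jul: +$709.56 → $1,152.54
  Aug: +$709.56 → $1,862.10
  Sep: +$709.56 − $3,281.22 → -$709.56
  Oct: +$709.56 → $0.00
Lowest trial balance = -$1,685.70 (Mar)
Initial deposit = cushion − low point = $1,419.12 − (-$1,685.70) = $3,104.82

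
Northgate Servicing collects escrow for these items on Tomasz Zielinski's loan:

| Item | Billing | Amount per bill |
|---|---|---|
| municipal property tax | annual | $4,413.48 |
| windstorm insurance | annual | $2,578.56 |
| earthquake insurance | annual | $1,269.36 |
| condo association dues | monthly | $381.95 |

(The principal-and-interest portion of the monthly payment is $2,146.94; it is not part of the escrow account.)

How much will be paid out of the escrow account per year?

Municipal property tax: $4,413.48/yr
Windstorm insurance: $2,578.56/yr
Earthquake insurance: $1,269.36/yr
Condo association dues: $381.95 × 12 = $4,583.40/yr
Combined annual = $4,413.48 + $2,578.56 + $1,269.36 + $4,583.40 = $12,844.80

$12,844.80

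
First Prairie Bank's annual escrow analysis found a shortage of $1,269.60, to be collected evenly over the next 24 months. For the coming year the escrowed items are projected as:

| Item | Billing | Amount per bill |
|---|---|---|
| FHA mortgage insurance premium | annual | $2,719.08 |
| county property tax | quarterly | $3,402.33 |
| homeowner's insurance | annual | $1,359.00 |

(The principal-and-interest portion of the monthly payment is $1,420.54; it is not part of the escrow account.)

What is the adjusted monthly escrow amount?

FHA mortgage insurance premium — $2,719.08
County property tax — $3,402.33 × 4 = $13,609.32
Homeowner's insurance — $1,359.00
Total annual escrow = $2,719.08 + $13,609.32 + $1,359.00 = $17,687.40
Base monthly escrow = $17,687.40 ÷ 12 = $1,473.95
Monthly shortage recovery: $1,269.60 / 24 = $52.90
Adjusted monthly = $1,473.95 + $52.90 = $1,526.85

$1,526.85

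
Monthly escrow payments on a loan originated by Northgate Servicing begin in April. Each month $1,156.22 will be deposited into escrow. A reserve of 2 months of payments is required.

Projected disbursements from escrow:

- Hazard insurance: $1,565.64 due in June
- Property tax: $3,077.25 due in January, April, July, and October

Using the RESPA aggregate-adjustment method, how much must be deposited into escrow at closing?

Cushion = 2 × $1,156.22 = $2,312.44
Trial balance (start $0, +$1,156.22 each month, − disbursements):
  Apr: +$1,156.22 − $3,077.25 → -$1,921.03
  May: +$1,156.22 → -$764.81
  Jun: +$1,156.22 − $1,565.64 → -$1,174.23
  Jul: +$1,156.22 − $3,077.25 → -$3,095.26
  Aug: +$1,156.22 → -$1,939.04
  Sep: +$1,156.22 → -$782.82
  Oct: +$1,156.22 − $3,077.25 → -$2,703.85
  Nov: +$1,156.22 → -$1,547.63
  Dec: +$1,156.22 → -$391.41
  Jan: +$1,156.22 − $3,077.25 → -$2,312.44
  Feb: +$1,156.22 → -$1,156.22
  Mar: +$1,156.22 → $0.00
Lowest trial balance = -$3,095.26 (Jul)
Initial deposit = cushion − low point = $2,312.44 − (-$3,095.26) = $5,407.70

$5,407.70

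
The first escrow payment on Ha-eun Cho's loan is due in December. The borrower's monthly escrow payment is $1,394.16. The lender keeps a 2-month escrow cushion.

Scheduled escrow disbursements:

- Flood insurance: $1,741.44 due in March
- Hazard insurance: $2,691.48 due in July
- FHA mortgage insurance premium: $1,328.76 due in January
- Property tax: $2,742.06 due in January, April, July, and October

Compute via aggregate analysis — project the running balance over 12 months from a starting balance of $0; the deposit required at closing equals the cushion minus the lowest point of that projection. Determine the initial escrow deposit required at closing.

$5,622.90

Cushion = 2 × $1,394.16 = $2,788.32
Trial balance (start $0, +$1,394.16 each month, − disbursements):
  Dec: +$1,394.16 → $1,394.16
  Jan: +$1,394.16 − $4,070.82 → -$1,282.50
  Feb: +$1,394.16 → $111.66
  Mar: +$1,394.16 − $1,741.44 → -$235.62
  Apr: +$1,394.16 − $2,742.06 → -$1,583.52
  May: +$1,394.16 → -$189.36
  Jun: +$1,394.16 → $1,204.80
  Jul: +$1,394.16 − $5,433.54 → -$2,834.58
  Aug: +$1,394.16 → -$1,440.42
  Sep: +$1,394.16 → -$46.26
  Oct: +$1,394.16 − $2,742.06 → -$1,394.16
  Nov: +$1,394.16 → $0.00
Lowest trial balance = -$2,834.58 (Jul)
Initial deposit = cushion − low point = $2,788.32 − (-$2,834.58) = $5,622.90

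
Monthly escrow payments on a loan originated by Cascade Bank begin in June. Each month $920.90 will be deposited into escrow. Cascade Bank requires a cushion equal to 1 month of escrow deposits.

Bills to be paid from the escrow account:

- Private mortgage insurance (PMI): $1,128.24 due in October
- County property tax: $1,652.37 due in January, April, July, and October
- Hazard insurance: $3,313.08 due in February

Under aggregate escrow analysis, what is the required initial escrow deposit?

$2,031.23

Cushion = 1 × $920.90 = $920.90
Trial balance (start $0, +$920.90 each month, − disbursements):
  Jun: +$920.90 → $920.90
  Jul: +$920.90 − $1,652.37 → $189.43
  Aug: +$920.90 → $1,110.33
  Sep: +$920.90 → $2,031.23
  Oct: +$920.90 − $2,780.61 → $171.52
  Nov: +$920.90 → $1,092.42
  Dec: +$920.90 → $2,013.32
  Jan: +$920.90 − $1,652.37 → $1,281.85
  Feb: +$920.90 − $3,313.08 → -$1,110.33
  Mar: +$920.90 → -$189.43
  Apr: +$920.90 − $1,652.37 → -$920.90
  May: +$920.90 → $0.00
Lowest trial balance = -$1,110.33 (Feb)
Initial deposit = cushion − low point = $920.90 − (-$1,110.33) = $2,031.23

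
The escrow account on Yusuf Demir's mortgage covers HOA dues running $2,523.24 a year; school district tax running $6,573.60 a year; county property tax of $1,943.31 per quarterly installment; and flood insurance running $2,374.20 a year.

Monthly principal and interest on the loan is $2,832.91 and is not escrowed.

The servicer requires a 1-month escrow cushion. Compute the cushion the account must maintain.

$1,603.69

HOA dues — $2,523.24
School district tax — $6,573.60
County property tax — $1,943.31 × 4 = $7,773.24
Flood insurance — $2,374.20
Combined annual = $2,523.24 + $6,573.60 + $7,773.24 + $2,374.20 = $19,244.28
Monthly = $19,244.28 / 12 = $1,603.69
Reserve = 1 × $1,603.69 = $1,603.69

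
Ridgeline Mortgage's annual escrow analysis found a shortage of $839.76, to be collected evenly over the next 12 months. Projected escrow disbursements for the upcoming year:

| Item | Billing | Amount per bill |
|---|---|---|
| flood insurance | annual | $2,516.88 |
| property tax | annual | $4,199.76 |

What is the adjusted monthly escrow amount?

$629.70

Flood insurance — $2,516.88
Property tax — $4,199.76
Total per year = $2,516.88 + $4,199.76 = $6,716.64
Monthly = $6,716.64 ÷ 12 = $559.72
Shortage spread = $839.76 / 12 = $69.98/mo
Adjusted monthly = $559.72 + $69.98 = $629.70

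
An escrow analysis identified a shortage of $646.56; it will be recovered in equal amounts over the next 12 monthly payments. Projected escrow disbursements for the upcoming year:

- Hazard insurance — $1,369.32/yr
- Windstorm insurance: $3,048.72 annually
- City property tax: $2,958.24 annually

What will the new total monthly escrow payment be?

$668.57

Hazard insurance: $1,369.32 per year
Windstorm insurance: $3,048.72 per year
City property tax: $2,958.24 per year
Combined annual = $1,369.32 + $3,048.72 + $2,958.24 = $7,376.28
Monthly escrow = $7,376.28 ÷ 12 = $614.69
Shortage spread = $646.56 / 12 = $53.88/mo
Adjusted monthly = $614.69 + $53.88 = $668.57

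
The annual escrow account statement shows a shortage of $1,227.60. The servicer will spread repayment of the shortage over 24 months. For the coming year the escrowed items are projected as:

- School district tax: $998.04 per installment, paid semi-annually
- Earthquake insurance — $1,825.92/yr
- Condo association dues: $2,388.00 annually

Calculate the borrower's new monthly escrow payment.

$568.65

School district tax = $998.04 × 2 = $1,996.08
Earthquake insurance = $1,825.92
Condo association dues = $2,388.00
Total annual escrow = $6,210.00
Per month = $6,210.00 / 12 = $517.50
Monthly shortage recovery: $1,227.60 / 24 = $51.15
Adjusted monthly = $517.50 + $51.15 = $568.65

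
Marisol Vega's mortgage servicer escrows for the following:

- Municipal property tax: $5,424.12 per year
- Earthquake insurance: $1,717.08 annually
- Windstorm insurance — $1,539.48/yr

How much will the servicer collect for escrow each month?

Municipal property tax = $5,424.12 per year
Earthquake insurance = $1,717.08 per year
Windstorm insurance = $1,539.48 per year
Total annual escrow = $8,680.68
Per month = $8,680.68 ÷ 12 = $723.39

$723.39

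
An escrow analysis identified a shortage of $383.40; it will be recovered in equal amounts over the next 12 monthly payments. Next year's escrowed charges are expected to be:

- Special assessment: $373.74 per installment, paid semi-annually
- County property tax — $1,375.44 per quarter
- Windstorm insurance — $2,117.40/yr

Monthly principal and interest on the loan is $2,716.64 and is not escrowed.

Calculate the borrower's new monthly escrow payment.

$729.17

Special assessment — $373.74 × 2 = $747.48/yr
County property tax — $1,375.44 × 4 = $5,501.76/yr
Windstorm insurance — $2,117.40/yr
Combined annual = $747.48 + $5,501.76 + $2,117.40 = $8,366.64
Per month = $8,366.64 ÷ 12 = $697.22
Shortage per month = $383.40 / 12 = $31.95
Adjusted monthly = $697.22 + $31.95 = $729.17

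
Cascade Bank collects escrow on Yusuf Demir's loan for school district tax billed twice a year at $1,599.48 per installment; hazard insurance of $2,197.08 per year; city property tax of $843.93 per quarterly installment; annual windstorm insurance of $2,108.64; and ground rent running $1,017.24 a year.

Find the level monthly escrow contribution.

School district tax = $1,599.48 × 2 = $3,198.96 per year
Hazard insurance = $2,197.08 per year
City property tax = $843.93 × 4 = $3,375.72 per year
Windstorm insurance = $2,108.64 per year
Ground rent = $1,017.24 per year
Yearly total = $3,198.96 + $2,197.08 + $3,375.72 + $2,108.64 + $1,017.24 = $11,897.64
Monthly = $11,897.64 / 12 = $991.47

$991.47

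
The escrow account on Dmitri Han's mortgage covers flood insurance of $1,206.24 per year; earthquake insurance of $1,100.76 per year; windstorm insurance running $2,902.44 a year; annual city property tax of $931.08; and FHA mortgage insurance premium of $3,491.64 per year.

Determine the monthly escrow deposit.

$802.68

Flood insurance = $1,206.24 annually
Earthquake insurance = $1,100.76 annually
Windstorm insurance = $2,902.44 annually
City property tax = $931.08 annually
FHA mortgage insurance premium = $3,491.64 annually
Total annual escrow = $1,206.24 + $1,100.76 + $2,902.44 + $931.08 + $3,491.64 = $9,632.16
Base monthly escrow = $9,632.16 ÷ 12 = $802.68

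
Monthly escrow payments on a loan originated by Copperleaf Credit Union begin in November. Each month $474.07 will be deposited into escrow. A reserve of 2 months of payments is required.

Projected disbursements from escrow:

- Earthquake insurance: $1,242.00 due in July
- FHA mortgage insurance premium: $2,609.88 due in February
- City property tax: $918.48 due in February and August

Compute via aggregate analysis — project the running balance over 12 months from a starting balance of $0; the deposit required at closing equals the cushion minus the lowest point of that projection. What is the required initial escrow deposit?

Cushion = 2 × $474.07 = $948.14
Trial balance (start $0, +$474.07 each month, − disbursements):
  Nov: +$474.07 → $474.07
  Dec: +$474.07 → $948.14
  Jan: +$474.07 → $1,422.21
  Feb: +$474.07 − $3,528.36 → -$1,632.08
  Mar: +$474.07 → -$1,158.01
  Apr: +$474.07 → -$683.94
  May: +$474.07 → -$209.87
  Jun: +$474.07 → $264.20
  Jul: +$474.07 − $1,242.00 → -$503.73
  Aug: +$474.07 − $918.48 → -$948.14
  Sep: +$474.07 → -$474.07
  Oct: +$474.07 → $0.00
Lowest trial balance = -$1,632.08 (Feb)
Initial deposit = cushion − low point = $948.14 − (-$1,632.08) = $2,580.22

$2,580.22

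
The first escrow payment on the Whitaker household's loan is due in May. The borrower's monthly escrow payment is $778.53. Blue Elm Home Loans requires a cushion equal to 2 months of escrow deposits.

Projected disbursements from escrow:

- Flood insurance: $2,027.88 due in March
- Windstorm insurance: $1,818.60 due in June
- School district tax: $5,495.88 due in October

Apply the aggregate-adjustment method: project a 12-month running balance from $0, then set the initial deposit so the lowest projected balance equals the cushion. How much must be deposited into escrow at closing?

$4,200.36

Cushion = 2 × $778.53 = $1,557.06
Trial balance (start $0, +$778.53 each month, − disbursements):
  May: +$778.53 → $778.53
  Jun: +$778.53 − $1,818.60 → -$261.54
  Jul: +$778.53 → $516.99
  Aug: +$778.53 → $1,295.52
  Sep: +$778.53 → $2,074.05
  Oct: +$778.53 − $5,495.88 → -$2,643.30
  Nov: +$778.53 → -$1,864.77
  Dec: +$778.53 → -$1,086.24
  Jan: +$778.53 → -$307.71
  Feb: +$778.53 → $470.82
  Mar: +$778.53 − $2,027.88 → -$778.53
  Apr: +$778.53 → $0.00
Lowest trial balance = -$2,643.30 (Oct)
Initial deposit = cushion − low point = $1,557.06 − (-$2,643.30) = $4,200.36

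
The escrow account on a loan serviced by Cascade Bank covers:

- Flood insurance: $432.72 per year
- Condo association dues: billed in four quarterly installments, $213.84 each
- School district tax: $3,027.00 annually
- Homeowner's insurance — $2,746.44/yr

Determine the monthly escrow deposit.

Flood insurance = $432.72 annually
Condo association dues = $213.84 × 4 = $855.36 annually
School district tax = $3,027.00 annually
Homeowner's insurance = $2,746.44 annually
Total per year = $432.72 + $855.36 + $3,027.00 + $2,746.44 = $7,061.52
Base monthly escrow = $7,061.52 / 12 = $588.46

$588.46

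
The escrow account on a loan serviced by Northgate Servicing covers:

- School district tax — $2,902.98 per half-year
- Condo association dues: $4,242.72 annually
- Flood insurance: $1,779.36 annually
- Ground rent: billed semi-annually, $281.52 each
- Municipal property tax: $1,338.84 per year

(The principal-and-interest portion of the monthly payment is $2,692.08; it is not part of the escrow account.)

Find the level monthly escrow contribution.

School district tax — $2,902.98 × 2 = $5,805.96 annually
Condo association dues — $4,242.72 annually
Flood insurance — $1,779.36 annually
Ground rent — $281.52 × 2 = $563.04 annually
Municipal property tax — $1,338.84 annually
Yearly total = $5,805.96 + $4,242.72 + $1,779.36 + $563.04 + $1,338.84 = $13,729.92
Monthly escrow = $13,729.92 ÷ 12 = $1,144.16

$1,144.16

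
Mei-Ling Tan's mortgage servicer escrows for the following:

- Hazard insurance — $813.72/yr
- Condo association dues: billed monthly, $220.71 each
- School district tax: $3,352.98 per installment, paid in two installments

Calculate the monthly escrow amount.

$847.35

Hazard insurance — $813.72/yr
Condo association dues — $220.71 × 12 = $2,648.52/yr
School district tax — $3,352.98 × 2 = $6,705.96/yr
Annual escrow total = $813.72 + $2,648.52 + $6,705.96 = $10,168.20
Per month = $10,168.20 ÷ 12 = $847.35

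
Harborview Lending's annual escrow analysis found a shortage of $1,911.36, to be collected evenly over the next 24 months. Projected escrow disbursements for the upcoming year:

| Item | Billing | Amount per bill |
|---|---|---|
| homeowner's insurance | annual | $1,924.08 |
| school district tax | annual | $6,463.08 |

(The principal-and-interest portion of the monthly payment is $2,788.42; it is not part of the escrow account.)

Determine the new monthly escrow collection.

Homeowner's insurance: $1,924.08/yr
School district tax: $6,463.08/yr
Annual escrow total = $1,924.08 + $6,463.08 = $8,387.16
Per month = $8,387.16 ÷ 12 = $698.93
Monthly shortage recovery: $1,911.36 / 24 = $79.64
Adjusted monthly = $698.93 + $79.64 = $778.57

$778.57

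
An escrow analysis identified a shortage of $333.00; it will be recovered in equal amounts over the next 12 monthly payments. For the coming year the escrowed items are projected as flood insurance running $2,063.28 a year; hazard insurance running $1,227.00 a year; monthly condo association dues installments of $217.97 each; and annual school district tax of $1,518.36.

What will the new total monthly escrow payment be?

$646.44

Flood insurance — $2,063.28
Hazard insurance — $1,227.00
Condo association dues — $217.97 × 12 = $2,615.64
School district tax — $1,518.36
Total per year = $7,424.28
Base monthly escrow = $7,424.28 / 12 = $618.69
Shortage spread = $333.00 / 12 = $27.75/mo
Adjusted monthly = $618.69 + $27.75 = $646.44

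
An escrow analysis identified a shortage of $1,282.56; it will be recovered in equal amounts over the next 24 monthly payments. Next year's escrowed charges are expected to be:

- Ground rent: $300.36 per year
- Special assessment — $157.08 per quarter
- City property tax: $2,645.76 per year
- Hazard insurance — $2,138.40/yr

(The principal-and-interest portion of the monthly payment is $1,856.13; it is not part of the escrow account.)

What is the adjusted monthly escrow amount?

$529.51

Ground rent — $300.36/yr
Special assessment — $157.08 × 4 = $628.32/yr
City property tax — $2,645.76/yr
Hazard insurance — $2,138.40/yr
Combined annual = $300.36 + $628.32 + $2,645.76 + $2,138.40 = $5,712.84
Monthly escrow = $5,712.84 ÷ 12 = $476.07
Shortage per month = $1,282.56 / 24 = $53.44
Adjusted monthly = $476.07 + $53.44 = $529.51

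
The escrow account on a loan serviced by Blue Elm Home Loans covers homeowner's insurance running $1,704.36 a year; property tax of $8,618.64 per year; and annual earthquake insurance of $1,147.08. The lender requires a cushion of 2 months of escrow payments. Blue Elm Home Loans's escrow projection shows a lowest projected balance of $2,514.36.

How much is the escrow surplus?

Homeowner's insurance — $1,704.36
Property tax — $8,618.64
Earthquake insurance — $1,147.08
Total annual escrow = $1,704.36 + $8,618.64 + $1,147.08 = $11,470.08
Monthly = $11,470.08 ÷ 12 = $955.84
Required cushion = 2 × $955.84 = $1,911.68
Surplus = $2,514.36 − $1,911.68 = $602.68

$602.68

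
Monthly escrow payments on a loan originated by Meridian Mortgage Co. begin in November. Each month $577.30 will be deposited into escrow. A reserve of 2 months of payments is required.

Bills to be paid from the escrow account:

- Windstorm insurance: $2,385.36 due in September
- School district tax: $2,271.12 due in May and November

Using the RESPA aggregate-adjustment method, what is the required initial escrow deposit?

$2,848.42

Cushion = 2 × $577.30 = $1,154.60
Trial balance (start $0, +$577.30 each month, − disbursements):
  Nov: +$577.30 − $2,271.12 → -$1,693.82
  Dec: +$577.30 → -$1,116.52
  Jan: +$577.30 → -$539.22
  Feb: +$577.30 → $38.08
  Mar: +$577.30 → $615.38
  Apr: +$577.30 → $1,192.68
  May: +$577.30 − $2,271.12 → -$501.14
  Jun: +$577.30 → $76.16
  Jul: +$577.30 → $653.46
  Aug: +$577.30 → $1,230.76
  Sep: +$577.30 − $2,385.36 → -$577.30
  Oct: +$577.30 → $0.00
Lowest trial balance = -$1,693.82 (Nov)
Initial deposit = cushion − low point = $1,154.60 − (-$1,693.82) = $2,848.42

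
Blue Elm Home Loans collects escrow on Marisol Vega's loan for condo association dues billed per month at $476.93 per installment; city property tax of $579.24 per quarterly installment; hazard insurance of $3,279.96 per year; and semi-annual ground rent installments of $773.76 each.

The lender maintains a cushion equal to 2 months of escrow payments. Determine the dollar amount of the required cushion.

Condo association dues: $476.93 × 12 = $5,723.16 annually
City property tax: $579.24 × 4 = $2,316.96 annually
Hazard insurance: $3,279.96 annually
Ground rent: $773.76 × 2 = $1,547.52 annually
Total annual escrow = $12,867.60
Per month = $12,867.60 / 12 = $1,072.30
Required cushion = 2 × $1,072.30 = $2,144.60

$2,144.60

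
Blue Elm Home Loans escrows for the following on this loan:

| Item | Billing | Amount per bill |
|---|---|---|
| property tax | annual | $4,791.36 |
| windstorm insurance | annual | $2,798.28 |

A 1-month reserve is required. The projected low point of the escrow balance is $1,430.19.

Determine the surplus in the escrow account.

$797.72

Property tax = $4,791.36/yr
Windstorm insurance = $2,798.28/yr
Total annual escrow = $4,791.36 + $2,798.28 = $7,589.64
Base monthly escrow = $7,589.64 ÷ 12 = $632.47
Required cushion = 1 × $632.47 = $632.47
Surplus = $1,430.19 − $632.47 = $797.72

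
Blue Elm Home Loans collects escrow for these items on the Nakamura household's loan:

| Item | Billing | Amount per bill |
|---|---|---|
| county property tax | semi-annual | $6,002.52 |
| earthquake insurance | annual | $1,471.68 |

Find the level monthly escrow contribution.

County property tax = $6,002.52 × 2 = $12,005.04/yr
Earthquake insurance = $1,471.68/yr
Yearly total = $13,476.72
Base monthly escrow = $13,476.72 ÷ 12 = $1,123.06

$1,123.06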